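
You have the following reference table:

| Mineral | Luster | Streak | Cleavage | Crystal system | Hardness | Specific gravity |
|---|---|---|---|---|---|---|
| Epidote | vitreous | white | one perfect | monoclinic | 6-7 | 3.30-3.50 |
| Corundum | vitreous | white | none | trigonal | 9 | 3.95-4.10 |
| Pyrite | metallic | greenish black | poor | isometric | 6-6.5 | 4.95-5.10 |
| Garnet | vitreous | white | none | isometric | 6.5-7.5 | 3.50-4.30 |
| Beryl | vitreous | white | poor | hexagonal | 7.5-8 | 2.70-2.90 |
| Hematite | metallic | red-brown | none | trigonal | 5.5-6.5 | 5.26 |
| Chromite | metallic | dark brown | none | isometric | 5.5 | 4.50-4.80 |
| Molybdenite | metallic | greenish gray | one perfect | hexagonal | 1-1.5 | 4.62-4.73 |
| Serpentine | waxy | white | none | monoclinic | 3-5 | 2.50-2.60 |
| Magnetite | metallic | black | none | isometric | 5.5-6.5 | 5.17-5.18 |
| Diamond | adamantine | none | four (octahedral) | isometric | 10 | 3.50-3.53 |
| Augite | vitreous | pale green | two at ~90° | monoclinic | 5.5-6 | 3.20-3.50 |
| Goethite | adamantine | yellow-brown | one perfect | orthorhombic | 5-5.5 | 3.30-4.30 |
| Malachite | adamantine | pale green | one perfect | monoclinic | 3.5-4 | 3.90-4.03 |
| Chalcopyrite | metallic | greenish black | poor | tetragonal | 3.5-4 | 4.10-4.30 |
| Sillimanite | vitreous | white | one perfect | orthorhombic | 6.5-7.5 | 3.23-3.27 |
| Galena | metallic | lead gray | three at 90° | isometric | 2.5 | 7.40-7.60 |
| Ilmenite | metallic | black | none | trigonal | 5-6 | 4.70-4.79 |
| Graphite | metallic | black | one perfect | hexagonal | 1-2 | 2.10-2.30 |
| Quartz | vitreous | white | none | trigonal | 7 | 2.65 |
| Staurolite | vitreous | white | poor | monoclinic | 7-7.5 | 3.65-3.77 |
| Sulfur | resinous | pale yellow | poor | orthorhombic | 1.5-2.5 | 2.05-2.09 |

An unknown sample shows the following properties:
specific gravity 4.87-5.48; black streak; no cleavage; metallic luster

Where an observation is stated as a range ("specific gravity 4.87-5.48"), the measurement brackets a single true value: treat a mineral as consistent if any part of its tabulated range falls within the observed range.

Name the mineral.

Magnetite

Specific gravity 4.87-5.48 — narrows the field to Pyrite, Hematite, Magnetite.
Black streak — narrows the field to Magnetite.
No cleavage — consistent with all remaining minerals.
Metallic luster — consistent with all remaining minerals.
Only Magnetite satisfies all observations.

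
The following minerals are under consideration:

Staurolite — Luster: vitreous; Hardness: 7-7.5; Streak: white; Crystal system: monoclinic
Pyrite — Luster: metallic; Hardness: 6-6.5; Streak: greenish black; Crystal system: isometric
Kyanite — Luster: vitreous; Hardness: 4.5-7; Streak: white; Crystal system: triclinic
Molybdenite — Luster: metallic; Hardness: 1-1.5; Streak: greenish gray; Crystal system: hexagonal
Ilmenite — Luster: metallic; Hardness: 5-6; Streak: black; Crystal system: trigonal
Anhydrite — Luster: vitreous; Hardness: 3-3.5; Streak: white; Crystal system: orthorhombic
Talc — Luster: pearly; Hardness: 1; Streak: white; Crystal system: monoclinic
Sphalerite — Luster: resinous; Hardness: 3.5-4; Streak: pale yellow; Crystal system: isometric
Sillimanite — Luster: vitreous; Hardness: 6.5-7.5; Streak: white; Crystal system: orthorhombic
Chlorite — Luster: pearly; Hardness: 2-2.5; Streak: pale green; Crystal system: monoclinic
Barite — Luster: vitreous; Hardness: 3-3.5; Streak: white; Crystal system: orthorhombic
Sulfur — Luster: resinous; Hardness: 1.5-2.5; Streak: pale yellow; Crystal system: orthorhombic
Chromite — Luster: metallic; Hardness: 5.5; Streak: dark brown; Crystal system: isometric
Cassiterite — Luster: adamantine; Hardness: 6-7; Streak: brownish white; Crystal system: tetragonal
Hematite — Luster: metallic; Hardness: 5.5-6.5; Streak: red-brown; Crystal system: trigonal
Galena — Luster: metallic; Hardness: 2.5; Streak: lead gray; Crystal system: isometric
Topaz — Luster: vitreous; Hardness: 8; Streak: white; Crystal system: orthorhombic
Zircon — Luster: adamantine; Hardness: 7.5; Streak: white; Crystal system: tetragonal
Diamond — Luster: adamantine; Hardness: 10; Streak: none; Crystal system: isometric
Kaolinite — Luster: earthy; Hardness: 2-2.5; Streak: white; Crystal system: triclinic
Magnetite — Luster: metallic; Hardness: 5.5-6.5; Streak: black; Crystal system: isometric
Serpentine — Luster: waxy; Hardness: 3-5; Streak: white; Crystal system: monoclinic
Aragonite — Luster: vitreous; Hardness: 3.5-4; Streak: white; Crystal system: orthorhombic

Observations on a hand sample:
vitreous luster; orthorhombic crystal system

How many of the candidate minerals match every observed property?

5

Vitreous luster: only Staurolite, Kyanite, Anhydrite, Sillimanite, Barite, Topaz, Aragonite remain.
Orthorhombic crystal system eliminates Staurolite, Kyanite.
Remaining candidates: Anhydrite, Aragonite, Barite, Sillimanite, Topaz.
That is 5 minerals.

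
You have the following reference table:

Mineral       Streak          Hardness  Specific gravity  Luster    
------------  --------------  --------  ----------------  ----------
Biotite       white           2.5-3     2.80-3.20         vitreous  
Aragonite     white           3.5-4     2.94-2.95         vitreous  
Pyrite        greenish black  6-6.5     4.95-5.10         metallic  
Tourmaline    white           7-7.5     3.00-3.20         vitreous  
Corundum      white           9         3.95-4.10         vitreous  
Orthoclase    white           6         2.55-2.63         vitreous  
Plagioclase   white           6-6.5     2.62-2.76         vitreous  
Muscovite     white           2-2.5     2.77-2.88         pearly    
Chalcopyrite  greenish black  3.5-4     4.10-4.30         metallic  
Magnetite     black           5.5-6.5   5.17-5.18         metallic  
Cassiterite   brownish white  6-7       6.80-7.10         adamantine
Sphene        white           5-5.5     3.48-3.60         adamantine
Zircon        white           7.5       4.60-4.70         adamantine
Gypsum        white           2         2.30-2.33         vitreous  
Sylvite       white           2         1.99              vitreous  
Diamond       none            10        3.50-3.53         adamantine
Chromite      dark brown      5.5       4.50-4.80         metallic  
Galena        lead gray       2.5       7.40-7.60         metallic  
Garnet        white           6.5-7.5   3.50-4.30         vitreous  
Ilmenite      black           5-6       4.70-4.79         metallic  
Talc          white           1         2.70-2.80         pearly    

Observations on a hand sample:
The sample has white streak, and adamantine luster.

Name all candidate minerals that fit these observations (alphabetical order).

White streak — Biotite, Aragonite, Tourmaline, Corundum, Orthoclase, Plagioclase, Muscovite, Sphene, Zircon, Gypsum, Sylvite, Garnet, Talc remain.
Adamantine luster — only Sphene, Zircon remain.
Consistent with every observation: Sphene, Zircon.

Sphene, Zircon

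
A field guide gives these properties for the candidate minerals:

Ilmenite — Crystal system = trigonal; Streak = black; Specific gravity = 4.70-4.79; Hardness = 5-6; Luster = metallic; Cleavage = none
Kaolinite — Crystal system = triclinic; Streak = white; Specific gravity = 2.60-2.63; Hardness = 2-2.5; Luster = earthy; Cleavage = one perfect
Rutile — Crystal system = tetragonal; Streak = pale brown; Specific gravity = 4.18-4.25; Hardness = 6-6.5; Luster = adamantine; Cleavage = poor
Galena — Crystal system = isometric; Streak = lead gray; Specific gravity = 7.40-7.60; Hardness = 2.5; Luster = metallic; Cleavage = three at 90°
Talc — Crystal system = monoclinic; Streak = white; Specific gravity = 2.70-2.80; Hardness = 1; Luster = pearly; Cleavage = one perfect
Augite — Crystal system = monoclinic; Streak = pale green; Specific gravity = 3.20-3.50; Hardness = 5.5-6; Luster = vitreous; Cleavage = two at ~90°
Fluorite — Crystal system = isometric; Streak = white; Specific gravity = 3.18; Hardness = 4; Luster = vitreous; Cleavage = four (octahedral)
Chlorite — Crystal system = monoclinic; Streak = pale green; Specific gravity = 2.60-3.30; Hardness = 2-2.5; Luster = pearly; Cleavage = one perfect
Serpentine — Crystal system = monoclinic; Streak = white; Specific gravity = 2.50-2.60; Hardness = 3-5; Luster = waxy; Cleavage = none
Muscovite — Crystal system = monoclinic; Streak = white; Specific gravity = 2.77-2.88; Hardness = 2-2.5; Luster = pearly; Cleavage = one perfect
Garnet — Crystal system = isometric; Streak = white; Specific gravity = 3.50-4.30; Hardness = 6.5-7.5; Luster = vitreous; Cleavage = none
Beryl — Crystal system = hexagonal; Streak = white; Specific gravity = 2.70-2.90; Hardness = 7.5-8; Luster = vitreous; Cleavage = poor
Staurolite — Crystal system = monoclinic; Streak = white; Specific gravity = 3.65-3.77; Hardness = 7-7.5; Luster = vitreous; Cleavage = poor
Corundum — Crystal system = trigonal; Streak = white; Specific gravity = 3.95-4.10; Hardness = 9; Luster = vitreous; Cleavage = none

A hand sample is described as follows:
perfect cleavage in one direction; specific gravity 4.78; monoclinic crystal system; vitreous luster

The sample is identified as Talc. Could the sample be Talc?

Perfect cleavage in one direction — matches Talc (cleavage one perfect).
Specific gravity 4.78 — Talc has SG 2.70-2.80; inconsistent.
Monoclinic crystal system — matches Talc (monoclinic system).
Vitreous luster — Talc has pearly luster; inconsistent.
2 of the observed properties are inconsistent with Talc.

Inconsistent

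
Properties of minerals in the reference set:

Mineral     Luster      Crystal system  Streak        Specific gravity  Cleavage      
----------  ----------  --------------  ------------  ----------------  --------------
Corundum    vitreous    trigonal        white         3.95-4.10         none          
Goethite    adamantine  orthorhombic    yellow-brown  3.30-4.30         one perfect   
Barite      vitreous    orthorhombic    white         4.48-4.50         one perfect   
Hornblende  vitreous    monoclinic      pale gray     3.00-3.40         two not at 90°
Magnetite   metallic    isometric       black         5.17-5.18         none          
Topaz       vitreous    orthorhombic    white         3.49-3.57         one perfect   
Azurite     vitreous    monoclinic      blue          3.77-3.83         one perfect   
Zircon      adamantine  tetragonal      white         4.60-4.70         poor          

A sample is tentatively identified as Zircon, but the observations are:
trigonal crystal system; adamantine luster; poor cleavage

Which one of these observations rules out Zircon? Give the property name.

Trigonal crystal system: Zircon has tetragonal system — outside the reference range.
Adamantine luster: Zircon has adamantine luster — matches.
Poor cleavage: Zircon has cleavage poor — matches.
Everything matches except the crystal system.

crystal system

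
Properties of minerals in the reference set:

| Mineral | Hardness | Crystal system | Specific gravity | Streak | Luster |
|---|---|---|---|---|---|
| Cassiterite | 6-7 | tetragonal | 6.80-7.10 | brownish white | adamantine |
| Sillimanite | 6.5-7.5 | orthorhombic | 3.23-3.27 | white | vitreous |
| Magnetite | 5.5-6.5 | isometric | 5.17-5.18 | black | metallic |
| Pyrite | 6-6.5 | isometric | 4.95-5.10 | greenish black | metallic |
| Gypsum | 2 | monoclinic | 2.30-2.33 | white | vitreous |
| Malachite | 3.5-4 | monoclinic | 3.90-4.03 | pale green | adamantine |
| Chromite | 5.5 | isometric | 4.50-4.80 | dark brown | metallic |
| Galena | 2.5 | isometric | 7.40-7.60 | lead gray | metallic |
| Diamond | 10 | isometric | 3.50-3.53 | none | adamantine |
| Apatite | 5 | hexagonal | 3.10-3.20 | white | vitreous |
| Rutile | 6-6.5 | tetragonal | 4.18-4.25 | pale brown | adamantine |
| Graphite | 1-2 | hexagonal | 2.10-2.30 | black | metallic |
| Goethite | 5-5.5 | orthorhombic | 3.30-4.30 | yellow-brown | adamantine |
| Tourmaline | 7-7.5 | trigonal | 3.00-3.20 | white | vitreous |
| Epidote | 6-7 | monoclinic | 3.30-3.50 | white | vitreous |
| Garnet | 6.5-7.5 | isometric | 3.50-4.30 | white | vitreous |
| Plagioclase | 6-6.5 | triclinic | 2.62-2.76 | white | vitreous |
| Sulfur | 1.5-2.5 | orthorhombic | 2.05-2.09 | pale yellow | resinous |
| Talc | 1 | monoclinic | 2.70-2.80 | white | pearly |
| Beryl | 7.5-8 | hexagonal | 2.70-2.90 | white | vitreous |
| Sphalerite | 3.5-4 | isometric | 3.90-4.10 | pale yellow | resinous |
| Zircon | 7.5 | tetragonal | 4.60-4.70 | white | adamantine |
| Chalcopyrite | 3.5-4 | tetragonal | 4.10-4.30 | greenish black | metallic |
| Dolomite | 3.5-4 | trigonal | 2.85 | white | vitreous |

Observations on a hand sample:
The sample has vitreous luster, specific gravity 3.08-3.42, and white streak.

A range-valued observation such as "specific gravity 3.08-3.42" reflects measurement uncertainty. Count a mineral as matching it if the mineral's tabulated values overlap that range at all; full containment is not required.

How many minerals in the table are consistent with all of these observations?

4

Vitreous luster — only Sillimanite, Gypsum, Apatite, Tourmaline, Epidote, Garnet, Plagioclase, Beryl, Dolomite remain.
Specific gravity 3.08-3.42 — Sillimanite, Apatite, Tourmaline, Epidote remain.
White streak — no further eliminations.
Consistent with every observation: Apatite, Epidote, Sillimanite, Tourmaline.
That is 4 minerals.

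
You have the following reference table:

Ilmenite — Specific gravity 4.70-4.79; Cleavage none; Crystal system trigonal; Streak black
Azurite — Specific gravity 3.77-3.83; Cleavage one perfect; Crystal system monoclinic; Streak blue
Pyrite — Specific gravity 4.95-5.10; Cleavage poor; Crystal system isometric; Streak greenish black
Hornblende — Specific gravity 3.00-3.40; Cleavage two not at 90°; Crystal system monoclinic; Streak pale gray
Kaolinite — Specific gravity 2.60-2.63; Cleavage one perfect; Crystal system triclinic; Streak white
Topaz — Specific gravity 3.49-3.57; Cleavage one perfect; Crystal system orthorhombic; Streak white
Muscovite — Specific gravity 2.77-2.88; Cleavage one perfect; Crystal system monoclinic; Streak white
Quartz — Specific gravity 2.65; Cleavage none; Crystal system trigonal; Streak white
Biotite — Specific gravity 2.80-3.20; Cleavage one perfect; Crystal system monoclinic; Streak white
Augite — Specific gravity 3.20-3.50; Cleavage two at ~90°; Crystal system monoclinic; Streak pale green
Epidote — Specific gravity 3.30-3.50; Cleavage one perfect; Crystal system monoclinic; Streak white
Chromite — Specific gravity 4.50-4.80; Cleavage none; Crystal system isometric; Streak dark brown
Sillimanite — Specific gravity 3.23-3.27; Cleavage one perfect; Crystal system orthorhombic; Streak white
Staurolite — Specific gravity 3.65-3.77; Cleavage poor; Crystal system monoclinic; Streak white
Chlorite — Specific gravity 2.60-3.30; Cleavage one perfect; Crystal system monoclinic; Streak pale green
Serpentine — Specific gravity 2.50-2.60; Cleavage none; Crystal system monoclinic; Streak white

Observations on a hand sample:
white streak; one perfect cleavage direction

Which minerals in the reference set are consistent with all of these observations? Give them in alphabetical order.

White streak: only Kaolinite, Topaz, Muscovite, Quartz, Biotite, Epidote, Sillimanite, Staurolite, Serpentine remain.
One perfect cleavage direction is inconsistent with Quartz, Staurolite, Serpentine.
The minerals that satisfy all observations are Biotite, Epidote, Kaolinite, Muscovite, Sillimanite, Topaz.

Biotite, Epidote, Kaolinite, Muscovite, Sillimanite, Topaz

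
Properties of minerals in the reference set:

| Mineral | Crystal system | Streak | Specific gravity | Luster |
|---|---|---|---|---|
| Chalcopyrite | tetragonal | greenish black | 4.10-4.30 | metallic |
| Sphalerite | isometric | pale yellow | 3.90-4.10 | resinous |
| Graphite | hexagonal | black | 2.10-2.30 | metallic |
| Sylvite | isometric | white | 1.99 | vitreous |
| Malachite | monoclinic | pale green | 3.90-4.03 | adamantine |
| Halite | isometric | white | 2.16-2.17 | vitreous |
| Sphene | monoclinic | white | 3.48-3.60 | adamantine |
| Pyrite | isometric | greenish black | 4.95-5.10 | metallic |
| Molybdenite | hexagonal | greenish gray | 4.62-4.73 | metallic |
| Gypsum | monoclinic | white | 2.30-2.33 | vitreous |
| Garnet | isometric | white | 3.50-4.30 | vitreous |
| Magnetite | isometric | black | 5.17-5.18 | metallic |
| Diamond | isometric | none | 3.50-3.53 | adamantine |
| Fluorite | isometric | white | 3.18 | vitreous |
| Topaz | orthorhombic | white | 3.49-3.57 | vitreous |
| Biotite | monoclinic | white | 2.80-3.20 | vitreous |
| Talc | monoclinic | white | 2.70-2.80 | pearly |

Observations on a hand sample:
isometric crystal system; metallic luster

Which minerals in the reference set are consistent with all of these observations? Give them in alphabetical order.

Magnetite, Pyrite

Isometric crystal system: Sphalerite, Sylvite, Halite, Pyrite, Garnet, Magnetite, Diamond, Fluorite remain.
Metallic luster: leaves Pyrite, Magnetite.
The minerals that satisfy all observations are Magnetite, Pyrite.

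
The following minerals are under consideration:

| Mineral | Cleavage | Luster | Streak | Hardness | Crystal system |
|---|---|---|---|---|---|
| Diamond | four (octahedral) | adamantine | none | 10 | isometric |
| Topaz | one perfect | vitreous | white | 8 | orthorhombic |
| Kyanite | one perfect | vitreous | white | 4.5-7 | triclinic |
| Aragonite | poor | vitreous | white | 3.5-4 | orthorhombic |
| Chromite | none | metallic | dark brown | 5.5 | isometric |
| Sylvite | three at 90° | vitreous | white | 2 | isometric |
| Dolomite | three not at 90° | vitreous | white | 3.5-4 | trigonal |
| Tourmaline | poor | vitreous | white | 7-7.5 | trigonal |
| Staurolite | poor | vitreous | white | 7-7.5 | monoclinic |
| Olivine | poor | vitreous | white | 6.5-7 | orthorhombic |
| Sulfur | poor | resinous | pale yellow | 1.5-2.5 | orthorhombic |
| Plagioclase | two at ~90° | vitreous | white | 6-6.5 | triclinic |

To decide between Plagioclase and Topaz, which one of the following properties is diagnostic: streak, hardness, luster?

Streak: both white — no difference.
Hardness: Plagioclase 6-6.5, Topaz 8 — different.
Luster: both vitreous — no difference.
Hardness is the diagnostic property here.

hardness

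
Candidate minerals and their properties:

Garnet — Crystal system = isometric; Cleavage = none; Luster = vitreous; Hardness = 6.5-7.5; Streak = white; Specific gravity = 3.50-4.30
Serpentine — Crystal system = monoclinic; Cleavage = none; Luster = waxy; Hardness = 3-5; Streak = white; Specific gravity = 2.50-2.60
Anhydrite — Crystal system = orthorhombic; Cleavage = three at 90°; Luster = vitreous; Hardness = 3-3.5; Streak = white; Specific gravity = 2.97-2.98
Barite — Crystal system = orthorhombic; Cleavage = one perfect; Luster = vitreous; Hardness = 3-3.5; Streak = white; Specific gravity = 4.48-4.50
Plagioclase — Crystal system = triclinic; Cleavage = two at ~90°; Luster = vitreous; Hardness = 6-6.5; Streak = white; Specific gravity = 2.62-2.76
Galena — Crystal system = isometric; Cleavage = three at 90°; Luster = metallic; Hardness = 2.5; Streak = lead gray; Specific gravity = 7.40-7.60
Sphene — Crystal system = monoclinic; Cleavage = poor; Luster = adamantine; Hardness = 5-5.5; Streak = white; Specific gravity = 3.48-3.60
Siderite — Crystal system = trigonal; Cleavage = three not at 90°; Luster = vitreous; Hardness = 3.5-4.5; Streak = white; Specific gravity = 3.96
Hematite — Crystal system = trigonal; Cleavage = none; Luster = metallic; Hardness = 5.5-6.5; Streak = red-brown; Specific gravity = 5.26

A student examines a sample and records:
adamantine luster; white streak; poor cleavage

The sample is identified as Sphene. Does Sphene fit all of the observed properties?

Adamantine luster — fits Sphene (adamantine luster).
White streak — fits Sphene (white streak).
Poor cleavage — fits Sphene (cleavage poor).
Every observed property is compatible with the reference values for Sphene.

Yes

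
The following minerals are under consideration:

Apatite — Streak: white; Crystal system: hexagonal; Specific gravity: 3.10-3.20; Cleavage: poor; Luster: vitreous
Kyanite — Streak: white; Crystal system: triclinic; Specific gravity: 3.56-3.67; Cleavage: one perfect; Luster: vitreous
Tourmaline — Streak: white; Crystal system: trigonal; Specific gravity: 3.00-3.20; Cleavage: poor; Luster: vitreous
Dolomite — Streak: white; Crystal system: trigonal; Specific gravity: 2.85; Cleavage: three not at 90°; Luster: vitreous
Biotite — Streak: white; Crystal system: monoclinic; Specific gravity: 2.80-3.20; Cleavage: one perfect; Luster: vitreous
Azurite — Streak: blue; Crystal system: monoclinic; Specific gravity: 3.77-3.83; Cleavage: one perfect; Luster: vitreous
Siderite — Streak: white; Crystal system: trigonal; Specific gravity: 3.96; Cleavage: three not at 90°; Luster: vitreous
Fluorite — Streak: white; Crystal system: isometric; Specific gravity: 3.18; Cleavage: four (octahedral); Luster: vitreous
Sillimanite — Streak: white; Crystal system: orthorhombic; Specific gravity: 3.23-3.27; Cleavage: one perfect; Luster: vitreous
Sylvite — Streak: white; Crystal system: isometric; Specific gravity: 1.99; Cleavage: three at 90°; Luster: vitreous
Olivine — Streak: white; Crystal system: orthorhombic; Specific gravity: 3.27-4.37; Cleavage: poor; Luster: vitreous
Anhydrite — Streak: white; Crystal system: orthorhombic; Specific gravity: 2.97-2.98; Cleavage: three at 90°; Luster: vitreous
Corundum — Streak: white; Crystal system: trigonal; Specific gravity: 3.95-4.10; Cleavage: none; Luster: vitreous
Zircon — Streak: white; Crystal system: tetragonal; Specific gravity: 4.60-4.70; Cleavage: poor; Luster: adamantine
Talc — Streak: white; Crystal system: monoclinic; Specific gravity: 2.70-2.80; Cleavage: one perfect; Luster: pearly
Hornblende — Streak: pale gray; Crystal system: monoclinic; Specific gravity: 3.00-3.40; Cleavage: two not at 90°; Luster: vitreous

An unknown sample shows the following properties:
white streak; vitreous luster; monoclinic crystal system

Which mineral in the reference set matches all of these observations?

White streak is inconsistent with Azurite, Hornblende.
Vitreous luster excludes Zircon, Talc.
Monoclinic crystal system — only Biotite remains.
Biotite is the sole remaining match.

Biotite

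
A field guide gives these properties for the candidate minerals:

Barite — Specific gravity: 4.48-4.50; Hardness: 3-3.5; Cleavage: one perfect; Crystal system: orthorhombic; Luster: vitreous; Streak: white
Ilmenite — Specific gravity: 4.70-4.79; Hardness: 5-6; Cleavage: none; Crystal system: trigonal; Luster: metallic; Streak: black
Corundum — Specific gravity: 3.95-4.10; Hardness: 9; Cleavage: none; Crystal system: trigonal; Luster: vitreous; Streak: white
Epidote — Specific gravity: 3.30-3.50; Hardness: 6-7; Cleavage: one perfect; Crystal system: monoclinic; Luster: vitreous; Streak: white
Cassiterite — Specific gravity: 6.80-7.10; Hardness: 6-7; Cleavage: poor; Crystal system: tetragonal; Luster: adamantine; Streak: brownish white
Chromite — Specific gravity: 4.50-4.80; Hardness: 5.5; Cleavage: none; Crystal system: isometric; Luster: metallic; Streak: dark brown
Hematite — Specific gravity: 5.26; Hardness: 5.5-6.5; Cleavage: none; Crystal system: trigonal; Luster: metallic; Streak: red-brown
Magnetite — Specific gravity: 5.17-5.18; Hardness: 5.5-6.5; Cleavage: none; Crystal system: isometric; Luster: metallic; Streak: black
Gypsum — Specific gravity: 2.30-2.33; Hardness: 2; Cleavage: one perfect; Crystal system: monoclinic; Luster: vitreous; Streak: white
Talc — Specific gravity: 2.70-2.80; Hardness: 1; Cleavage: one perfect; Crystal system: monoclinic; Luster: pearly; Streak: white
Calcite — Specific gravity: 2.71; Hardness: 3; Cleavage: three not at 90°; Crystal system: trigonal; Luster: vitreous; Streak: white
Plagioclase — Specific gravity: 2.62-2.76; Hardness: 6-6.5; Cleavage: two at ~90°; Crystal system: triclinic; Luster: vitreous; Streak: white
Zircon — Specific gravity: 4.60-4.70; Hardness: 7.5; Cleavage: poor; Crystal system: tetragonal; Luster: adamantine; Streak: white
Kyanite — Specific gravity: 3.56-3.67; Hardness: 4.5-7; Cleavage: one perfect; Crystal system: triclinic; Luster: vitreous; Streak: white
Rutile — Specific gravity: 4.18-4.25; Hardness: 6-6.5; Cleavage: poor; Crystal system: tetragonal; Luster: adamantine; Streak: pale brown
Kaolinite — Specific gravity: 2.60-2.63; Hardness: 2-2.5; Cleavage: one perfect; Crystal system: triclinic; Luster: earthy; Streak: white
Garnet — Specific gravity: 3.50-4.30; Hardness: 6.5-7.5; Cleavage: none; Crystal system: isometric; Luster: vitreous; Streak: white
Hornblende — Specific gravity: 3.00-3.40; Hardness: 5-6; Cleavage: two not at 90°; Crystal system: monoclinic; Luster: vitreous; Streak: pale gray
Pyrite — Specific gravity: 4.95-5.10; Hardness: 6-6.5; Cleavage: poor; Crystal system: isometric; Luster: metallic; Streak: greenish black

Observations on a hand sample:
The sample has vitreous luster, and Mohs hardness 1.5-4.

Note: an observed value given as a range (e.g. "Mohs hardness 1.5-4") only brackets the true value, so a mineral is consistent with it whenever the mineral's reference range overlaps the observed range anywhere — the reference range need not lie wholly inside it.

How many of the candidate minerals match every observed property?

Vitreous luster — only Barite, Corundum, Epidote, Gypsum, Calcite, Plagioclase, Kyanite, Garnet, Hornblende remain.
Mohs hardness 1.5-4 — Barite, Gypsum, Calcite remain.
Consistent with every observation: Barite, Calcite, Gypsum.
That is 3 minerals.

3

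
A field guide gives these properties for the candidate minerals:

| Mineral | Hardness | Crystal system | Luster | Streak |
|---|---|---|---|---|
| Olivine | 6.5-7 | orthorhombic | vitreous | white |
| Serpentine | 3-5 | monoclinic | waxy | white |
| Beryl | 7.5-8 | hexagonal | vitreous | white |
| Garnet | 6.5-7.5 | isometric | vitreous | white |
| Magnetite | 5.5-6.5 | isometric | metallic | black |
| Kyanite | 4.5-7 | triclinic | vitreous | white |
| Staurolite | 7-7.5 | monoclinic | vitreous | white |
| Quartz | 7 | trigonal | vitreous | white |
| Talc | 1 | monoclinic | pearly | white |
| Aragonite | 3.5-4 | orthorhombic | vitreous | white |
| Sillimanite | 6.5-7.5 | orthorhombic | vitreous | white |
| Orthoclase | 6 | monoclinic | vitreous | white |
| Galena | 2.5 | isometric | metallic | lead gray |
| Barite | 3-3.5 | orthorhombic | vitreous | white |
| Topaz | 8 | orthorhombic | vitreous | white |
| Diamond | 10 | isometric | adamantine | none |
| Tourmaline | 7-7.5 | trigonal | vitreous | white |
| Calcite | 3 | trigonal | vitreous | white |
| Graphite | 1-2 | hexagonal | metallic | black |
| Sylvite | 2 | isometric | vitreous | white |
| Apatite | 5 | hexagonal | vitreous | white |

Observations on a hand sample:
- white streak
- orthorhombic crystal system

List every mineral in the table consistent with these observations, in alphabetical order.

White streak is inconsistent with Magnetite, Galena, Diamond, Graphite.
Orthorhombic crystal system: leaves Olivine, Aragonite, Sillimanite, Barite, Topaz.
The minerals that satisfy all observations are Aragonite, Barite, Olivine, Sillimanite, Topaz.

Aragonite, Barite, Olivine, Sillimanite, Topaz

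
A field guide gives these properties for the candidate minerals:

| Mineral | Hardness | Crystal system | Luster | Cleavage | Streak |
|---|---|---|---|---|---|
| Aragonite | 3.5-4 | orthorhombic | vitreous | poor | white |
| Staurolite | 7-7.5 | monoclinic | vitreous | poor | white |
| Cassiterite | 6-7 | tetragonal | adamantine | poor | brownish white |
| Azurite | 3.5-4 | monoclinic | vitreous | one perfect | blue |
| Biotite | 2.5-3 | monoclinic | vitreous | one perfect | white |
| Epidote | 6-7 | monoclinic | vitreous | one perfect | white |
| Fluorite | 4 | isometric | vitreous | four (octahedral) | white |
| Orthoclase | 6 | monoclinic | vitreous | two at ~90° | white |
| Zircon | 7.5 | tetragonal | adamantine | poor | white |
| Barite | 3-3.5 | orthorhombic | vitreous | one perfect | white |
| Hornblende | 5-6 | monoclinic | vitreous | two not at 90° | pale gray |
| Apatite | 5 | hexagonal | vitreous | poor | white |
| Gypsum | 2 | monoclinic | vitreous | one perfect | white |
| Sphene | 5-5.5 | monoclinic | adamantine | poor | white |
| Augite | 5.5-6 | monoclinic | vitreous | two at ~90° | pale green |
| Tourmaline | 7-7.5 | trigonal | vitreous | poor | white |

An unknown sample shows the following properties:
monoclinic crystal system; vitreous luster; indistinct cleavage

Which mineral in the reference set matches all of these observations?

Staurolite

Monoclinic crystal system: Staurolite, Azurite, Biotite, Epidote, Orthoclase, Hornblende, Gypsum, Sphene, Augite remain.
Vitreous luster eliminates Sphene.
Indistinct cleavage: leaves Staurolite.
The only mineral consistent with every observation is Staurolite.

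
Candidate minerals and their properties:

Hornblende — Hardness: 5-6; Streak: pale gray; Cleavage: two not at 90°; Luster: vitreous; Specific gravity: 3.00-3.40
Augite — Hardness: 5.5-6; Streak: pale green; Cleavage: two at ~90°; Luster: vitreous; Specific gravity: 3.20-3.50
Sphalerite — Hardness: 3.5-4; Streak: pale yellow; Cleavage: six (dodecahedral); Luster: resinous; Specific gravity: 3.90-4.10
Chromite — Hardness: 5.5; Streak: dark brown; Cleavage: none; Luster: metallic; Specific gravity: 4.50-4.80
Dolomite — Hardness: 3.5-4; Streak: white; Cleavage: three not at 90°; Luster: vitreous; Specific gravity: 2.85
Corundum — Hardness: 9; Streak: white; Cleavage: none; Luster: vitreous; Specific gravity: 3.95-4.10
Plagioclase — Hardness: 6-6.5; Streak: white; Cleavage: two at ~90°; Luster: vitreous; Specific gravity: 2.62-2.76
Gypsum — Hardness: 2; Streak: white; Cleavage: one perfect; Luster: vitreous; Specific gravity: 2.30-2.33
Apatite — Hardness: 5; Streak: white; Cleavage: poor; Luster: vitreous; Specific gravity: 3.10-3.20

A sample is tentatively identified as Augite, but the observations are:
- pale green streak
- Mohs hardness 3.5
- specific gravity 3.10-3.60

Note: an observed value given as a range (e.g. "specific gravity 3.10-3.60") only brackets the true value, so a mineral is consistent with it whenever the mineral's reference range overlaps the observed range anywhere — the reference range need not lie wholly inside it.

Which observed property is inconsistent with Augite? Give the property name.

hardness

Pale green streak: Augite has pale green streak — within range.
Mohs hardness 3.5: Augite has hardness 5.5-6 — does not match.
Specific gravity 3.10-3.60: Augite has SG 3.20-3.50 — within range.
Only the hardness is inconsistent.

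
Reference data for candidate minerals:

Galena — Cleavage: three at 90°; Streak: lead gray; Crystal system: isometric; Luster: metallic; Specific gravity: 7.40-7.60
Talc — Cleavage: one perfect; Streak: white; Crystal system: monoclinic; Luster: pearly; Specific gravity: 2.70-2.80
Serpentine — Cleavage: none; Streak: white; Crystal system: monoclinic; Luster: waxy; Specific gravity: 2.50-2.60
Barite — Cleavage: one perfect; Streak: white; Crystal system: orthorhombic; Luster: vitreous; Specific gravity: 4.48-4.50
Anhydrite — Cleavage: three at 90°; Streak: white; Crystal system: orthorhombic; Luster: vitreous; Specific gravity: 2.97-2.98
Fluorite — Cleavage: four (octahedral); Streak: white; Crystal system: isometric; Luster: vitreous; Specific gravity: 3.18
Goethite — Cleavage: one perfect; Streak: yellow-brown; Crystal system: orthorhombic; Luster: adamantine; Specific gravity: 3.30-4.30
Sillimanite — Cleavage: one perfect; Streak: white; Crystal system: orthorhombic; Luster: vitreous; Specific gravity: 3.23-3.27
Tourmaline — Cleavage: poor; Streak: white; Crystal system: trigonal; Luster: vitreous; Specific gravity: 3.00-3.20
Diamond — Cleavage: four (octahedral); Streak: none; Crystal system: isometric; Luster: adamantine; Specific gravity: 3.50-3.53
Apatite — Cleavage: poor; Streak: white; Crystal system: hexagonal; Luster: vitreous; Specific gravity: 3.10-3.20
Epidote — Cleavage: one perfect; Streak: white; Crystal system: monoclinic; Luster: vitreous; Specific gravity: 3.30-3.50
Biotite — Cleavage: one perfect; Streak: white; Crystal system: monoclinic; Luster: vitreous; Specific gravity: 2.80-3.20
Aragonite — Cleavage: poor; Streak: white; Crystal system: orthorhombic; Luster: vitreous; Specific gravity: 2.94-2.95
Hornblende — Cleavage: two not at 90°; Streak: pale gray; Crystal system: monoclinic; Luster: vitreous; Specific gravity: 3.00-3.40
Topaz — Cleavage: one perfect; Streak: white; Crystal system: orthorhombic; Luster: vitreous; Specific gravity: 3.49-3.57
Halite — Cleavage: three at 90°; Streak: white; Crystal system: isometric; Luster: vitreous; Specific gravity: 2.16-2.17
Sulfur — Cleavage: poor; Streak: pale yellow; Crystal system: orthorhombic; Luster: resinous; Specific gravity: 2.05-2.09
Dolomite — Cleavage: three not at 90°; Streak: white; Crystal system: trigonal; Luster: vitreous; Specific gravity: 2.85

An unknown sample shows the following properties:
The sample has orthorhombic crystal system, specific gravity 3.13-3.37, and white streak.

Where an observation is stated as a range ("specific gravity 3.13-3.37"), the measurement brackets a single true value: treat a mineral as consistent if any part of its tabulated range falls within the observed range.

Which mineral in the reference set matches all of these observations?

Orthorhombic crystal system — Barite, Anhydrite, Goethite, Sillimanite, Aragonite, Topaz, Sulfur remain.
Specific gravity 3.13-3.37 — Goethite, Sillimanite remain.
White streak eliminates Goethite.
The only mineral consistent with every observation is Sillimanite.

Sillimanite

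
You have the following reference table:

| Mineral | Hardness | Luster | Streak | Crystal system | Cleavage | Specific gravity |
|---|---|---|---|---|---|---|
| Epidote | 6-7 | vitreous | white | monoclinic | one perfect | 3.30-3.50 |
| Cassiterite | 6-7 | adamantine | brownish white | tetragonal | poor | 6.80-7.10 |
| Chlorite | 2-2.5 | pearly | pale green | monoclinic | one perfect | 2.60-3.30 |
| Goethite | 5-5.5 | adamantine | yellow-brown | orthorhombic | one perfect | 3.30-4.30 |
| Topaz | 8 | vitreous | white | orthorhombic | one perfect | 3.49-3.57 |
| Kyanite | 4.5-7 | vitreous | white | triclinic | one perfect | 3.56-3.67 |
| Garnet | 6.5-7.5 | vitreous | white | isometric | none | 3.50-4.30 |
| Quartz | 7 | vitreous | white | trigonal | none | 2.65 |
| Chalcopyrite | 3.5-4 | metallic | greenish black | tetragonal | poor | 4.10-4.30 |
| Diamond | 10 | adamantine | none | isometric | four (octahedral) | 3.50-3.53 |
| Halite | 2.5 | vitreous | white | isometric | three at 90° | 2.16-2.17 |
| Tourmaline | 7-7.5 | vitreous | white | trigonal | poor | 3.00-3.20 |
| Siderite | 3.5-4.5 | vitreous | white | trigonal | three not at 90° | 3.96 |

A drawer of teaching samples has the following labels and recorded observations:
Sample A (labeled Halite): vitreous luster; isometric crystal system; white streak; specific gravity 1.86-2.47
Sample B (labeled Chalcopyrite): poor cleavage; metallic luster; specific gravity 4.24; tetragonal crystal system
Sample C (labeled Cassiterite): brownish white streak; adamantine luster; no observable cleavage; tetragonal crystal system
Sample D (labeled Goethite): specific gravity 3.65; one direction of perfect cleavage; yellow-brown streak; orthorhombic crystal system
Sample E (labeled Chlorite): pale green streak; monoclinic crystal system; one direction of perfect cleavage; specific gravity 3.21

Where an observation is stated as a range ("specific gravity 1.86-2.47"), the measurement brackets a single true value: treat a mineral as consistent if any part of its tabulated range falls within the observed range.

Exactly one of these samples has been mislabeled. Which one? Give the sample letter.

Sample A: nothing contradicts Halite.
Sample B: nothing contradicts Chalcopyrite.
Sample C: Cassiterite has cleavage poor, but the record shows no observable cleavage — this label is wrong.
Sample D: nothing contradicts Goethite.
Sample E: nothing contradicts Chlorite.
The mislabeled specimen is C.

C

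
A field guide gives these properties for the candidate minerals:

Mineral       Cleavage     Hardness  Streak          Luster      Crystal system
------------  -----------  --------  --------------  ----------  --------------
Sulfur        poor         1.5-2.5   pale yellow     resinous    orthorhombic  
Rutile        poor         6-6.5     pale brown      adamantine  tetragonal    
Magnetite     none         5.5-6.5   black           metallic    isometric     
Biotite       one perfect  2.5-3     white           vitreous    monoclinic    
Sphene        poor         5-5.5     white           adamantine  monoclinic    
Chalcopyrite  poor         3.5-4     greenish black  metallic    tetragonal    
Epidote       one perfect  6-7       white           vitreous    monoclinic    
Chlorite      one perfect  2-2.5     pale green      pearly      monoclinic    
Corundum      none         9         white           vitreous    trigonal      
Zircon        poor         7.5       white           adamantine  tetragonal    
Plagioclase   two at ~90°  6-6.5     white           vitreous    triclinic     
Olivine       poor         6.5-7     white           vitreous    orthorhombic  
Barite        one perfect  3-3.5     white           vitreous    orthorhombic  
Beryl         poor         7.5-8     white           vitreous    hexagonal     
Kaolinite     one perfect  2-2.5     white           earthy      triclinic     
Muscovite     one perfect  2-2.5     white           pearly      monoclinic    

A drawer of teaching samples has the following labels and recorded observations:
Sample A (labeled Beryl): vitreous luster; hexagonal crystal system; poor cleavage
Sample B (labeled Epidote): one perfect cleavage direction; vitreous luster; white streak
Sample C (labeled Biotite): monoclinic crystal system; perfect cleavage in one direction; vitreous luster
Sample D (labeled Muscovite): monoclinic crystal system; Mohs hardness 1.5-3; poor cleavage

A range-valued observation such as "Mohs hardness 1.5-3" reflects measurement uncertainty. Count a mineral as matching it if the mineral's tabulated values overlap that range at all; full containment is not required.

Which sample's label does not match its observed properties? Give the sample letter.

Sample A: nothing contradicts Beryl.
Sample B: nothing contradicts Epidote.
Sample C: nothing contradicts Biotite.
Sample D: Muscovite has cleavage one perfect, but the record shows poor cleavage — this label is wrong.
The mislabeled specimen is D.

D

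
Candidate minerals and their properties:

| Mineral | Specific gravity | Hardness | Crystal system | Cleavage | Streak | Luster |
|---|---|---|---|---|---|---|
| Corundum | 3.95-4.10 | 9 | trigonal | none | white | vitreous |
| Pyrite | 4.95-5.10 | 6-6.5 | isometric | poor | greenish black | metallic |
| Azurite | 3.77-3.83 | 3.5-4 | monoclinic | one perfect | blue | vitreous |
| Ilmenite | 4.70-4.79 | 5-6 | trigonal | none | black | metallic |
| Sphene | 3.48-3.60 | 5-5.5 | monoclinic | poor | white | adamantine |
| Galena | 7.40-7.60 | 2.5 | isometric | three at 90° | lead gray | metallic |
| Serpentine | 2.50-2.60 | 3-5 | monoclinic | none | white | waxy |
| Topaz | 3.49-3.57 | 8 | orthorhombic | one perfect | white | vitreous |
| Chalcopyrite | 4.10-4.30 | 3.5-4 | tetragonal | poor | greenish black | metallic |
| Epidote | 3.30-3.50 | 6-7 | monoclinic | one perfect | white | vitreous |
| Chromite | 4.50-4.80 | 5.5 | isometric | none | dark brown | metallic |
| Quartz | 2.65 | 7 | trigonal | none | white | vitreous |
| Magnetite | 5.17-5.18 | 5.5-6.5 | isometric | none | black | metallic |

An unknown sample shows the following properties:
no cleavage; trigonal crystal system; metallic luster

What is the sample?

No cleavage — leaves Corundum, Ilmenite, Serpentine, Chromite, Quartz, Magnetite.
Trigonal crystal system excludes Serpentine, Chromite, Magnetite.
Metallic luster — only Ilmenite remains.
Only Ilmenite satisfies all observations.

Ilmenite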